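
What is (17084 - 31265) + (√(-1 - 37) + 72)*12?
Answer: -13317 + 12*I*√38 ≈ -13317.0 + 73.973*I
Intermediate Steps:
(17084 - 31265) + (√(-1 - 37) + 72)*12 = -14181 + (√(-38) + 72)*12 = -14181 + (I*√38 + 72)*12 = -14181 + (72 + I*√38)*12 = -14181 + (864 + 12*I*√38) = -13317 + 12*I*√38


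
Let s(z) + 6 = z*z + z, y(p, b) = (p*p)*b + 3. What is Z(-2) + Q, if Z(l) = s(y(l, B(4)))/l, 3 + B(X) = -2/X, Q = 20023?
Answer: 19971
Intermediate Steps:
B(X) = -3 - 2/X
y(p, b) = 3 + b*p² (y(p, b) = p²*b + 3 = b*p² + 3 = 3 + b*p²)
s(z) = -6 + z + z² (s(z) = -6 + (z*z + z) = -6 + (z² + z) = -6 + (z + z²) = -6 + z + z²)
Z(l) = (-3 + (3 - 7*l²/2)² - 7*l²/2)/l (Z(l) = (-6 + (3 + (-3 - 2/4)*l²) + (3 + (-3 - 2/4)*l²)²)/l = (-6 + (3 + (-3 - 2*¼)*l²) + (3 + (-3 - 2*¼)*l²)²)/l = (-6 + (3 + (-3 - ½)*l²) + (3 + (-3 - ½)*l²)²)/l = (-6 + (3 - 7*l²/2) + (3 - 7*l²/2)²)/l = (-3 + (3 - 7*l²/2)² - 7*l²/2)/l)
Z(-2) + Q = (¼)*(24 - 98*(-2)² + 49*(-2)⁴)/(-2) + 20023 = (¼)*(-½)*(24 - 98*4 + 49*16) + 20023 = (¼)*(-½)*(24 - 392 + 784) + 20023 = (¼)*(-½)*416 + 20023 = -52 + 20023 = 19971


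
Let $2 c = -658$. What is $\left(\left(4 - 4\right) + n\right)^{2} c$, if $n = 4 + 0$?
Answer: $-5264$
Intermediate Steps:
$c = -329$ ($c = \frac{1}{2} \left(-658\right) = -329$)
$n = 4$
$\left(\left(4 - 4\right) + n\right)^{2} c = \left(\left(4 - 4\right) + 4\right)^{2} \left(-329\right) = \left(0 + 4\right)^{2} \left(-329\right) = 4^{2} \left(-329\right) = 16 \left(-329\right) = -5264$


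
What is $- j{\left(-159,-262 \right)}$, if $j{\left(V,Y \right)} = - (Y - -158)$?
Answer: $-104$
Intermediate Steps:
$j{\left(V,Y \right)} = -158 - Y$ ($j{\left(V,Y \right)} = - (Y + 158) = - (158 + Y) = -158 - Y$)
$- j{\left(-159,-262 \right)} = - (-158 - -262) = - (-158 + 262) = \left(-1\right) 104 = -104$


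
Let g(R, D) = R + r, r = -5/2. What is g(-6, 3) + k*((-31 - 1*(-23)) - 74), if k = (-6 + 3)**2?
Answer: -1493/2 ≈ -746.50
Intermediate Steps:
r = -5/2 (r = -5*1/2 = -5/2 ≈ -2.5000)
g(R, D) = -5/2 + R (g(R, D) = R - 5/2 = -5/2 + R)
k = 9 (k = (-3)**2 = 9)
g(-6, 3) + k*((-31 - 1*(-23)) - 74) = (-5/2 - 6) + 9*((-31 - 1*(-23)) - 74) = -17/2 + 9*((-31 + 23) - 74) = -17/2 + 9*(-8 - 74) = -17/2 + 9*(-82) = -17/2 - 738 = -1493/2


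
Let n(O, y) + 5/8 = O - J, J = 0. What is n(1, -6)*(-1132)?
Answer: -849/2 ≈ -424.50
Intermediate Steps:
n(O, y) = -5/8 + O (n(O, y) = -5/8 + (O - 1*0) = -5/8 + (O + 0) = -5/8 + O)
n(1, -6)*(-1132) = (-5/8 + 1)*(-1132) = (3/8)*(-1132) = -849/2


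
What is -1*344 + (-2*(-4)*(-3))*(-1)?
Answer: -320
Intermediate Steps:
-1*344 + (-2*(-4)*(-3))*(-1) = -344 + (8*(-3))*(-1) = -344 - 24*(-1) = -344 + 24 = -320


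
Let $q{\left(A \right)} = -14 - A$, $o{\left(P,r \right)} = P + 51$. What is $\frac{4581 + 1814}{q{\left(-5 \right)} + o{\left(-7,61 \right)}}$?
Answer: $\frac{1279}{7} \approx 182.71$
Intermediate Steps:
$o{\left(P,r \right)} = 51 + P$
$\frac{4581 + 1814}{q{\left(-5 \right)} + o{\left(-7,61 \right)}} = \frac{4581 + 1814}{\left(-14 - -5\right) + \left(51 - 7\right)} = \frac{6395}{\left(-14 + 5\right) + 44} = \frac{6395}{-9 + 44} = \frac{6395}{35} = 6395 \cdot \frac{1}{35} = \frac{1279}{7}$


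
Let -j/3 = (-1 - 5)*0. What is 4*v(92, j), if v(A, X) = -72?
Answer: -288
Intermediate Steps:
j = 0 (j = -3*(-1 - 5)*0 = -(-18)*0 = -3*0 = 0)
4*v(92, j) = 4*(-72) = -288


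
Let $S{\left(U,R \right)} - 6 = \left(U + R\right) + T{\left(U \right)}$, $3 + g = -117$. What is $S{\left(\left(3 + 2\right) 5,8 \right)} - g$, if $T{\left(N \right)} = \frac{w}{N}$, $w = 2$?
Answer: $\frac{3977}{25} \approx 159.08$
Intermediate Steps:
$g = -120$ ($g = -3 - 117 = -120$)
$T{\left(N \right)} = \frac{2}{N}$
$S{\left(U,R \right)} = 6 + R + U + \frac{2}{U}$ ($S{\left(U,R \right)} = 6 + \left(\left(U + R\right) + \frac{2}{U}\right) = 6 + \left(\left(R + U\right) + \frac{2}{U}\right) = 6 + \left(R + U + \frac{2}{U}\right) = 6 + R + U + \frac{2}{U}$)
$S{\left(\left(3 + 2\right) 5,8 \right)} - g = \left(6 + 8 + \left(3 + 2\right) 5 + \frac{2}{\left(3 + 2\right) 5}\right) - -120 = \left(6 + 8 + 5 \cdot 5 + \frac{2}{5 \cdot 5}\right) + 120 = \left(6 + 8 + 25 + \frac{2}{25}\right) + 120 = \frac{977}{25} + 120 = \frac{3977}{25}$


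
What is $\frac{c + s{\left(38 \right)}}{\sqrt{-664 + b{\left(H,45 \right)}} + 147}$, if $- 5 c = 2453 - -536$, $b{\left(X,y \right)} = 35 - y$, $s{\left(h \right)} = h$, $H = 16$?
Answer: $- \frac{411453}{111415} + \frac{2799 i \sqrt{674}}{111415} \approx -3.693 + 0.65221 i$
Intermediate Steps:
$c = - \frac{2989}{5}$ ($c = - \frac{2453 - -536}{5} = - \frac{2453 + 536}{5} = \left(- \frac{1}{5}\right) 2989 = - \frac{2989}{5} \approx -597.8$)
$\frac{c + s{\left(38 \right)}}{\sqrt{-664 + b{\left(H,45 \right)}} + 147} = \frac{- \frac{2989}{5} + 38}{\sqrt{-664 + \left(35 - 45\right)} + 147} = - \frac{2799}{5 \left(\sqrt{-664 + \left(35 - 45\right)} + 147\right)} = - \frac{2799}{5 \left(\sqrt{-664 - 10} + 147\right)} = - \frac{2799}{5 \left(\sqrt{-674} + 147\right)} = - \frac{2799}{5 \left(i \sqrt{674} + 147\right)} = - \frac{2799}{5 \left(147 + i \sqrt{674}\right)}$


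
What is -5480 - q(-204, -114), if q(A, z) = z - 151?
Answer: -5215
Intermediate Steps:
q(A, z) = -151 + z
-5480 - q(-204, -114) = -5480 - (-151 - 114) = -5480 - 1*(-265) = -5480 + 265 = -5215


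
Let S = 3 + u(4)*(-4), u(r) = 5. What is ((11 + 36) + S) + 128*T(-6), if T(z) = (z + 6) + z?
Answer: -738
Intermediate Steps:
T(z) = 6 + 2*z (T(z) = (6 + z) + z = 6 + 2*z)
S = -17 (S = 3 + 5*(-4) = 3 - 20 = -17)
((11 + 36) + S) + 128*T(-6) = ((11 + 36) - 17) + 128*(6 + 2*(-6)) = (47 - 17) + 128*(6 - 12) = 30 + 128*(-6) = 30 - 768 = -738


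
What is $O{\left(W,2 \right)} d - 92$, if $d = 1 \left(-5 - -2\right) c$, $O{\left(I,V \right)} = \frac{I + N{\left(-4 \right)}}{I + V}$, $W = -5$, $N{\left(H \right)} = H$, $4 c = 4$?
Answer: $-101$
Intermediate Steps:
$c = 1$ ($c = \frac{1}{4} \cdot 4 = 1$)
$O{\left(I,V \right)} = \frac{-4 + I}{I + V}$ ($O{\left(I,V \right)} = \frac{I - 4}{I + V} = \frac{-4 + I}{I + V}$)
$d = -3$ ($d = 1 \left(-5 - -2\right) 1 = 1 \left(-5 + 2\right) 1 = 1 \left(-3\right) 1 = \left(-3\right) 1 = -3$)
$O{\left(W,2 \right)} d - 92 = \frac{-4 - 5}{-5 + 2} \left(-3\right) - 92 = \frac{1}{-3} \left(-9\right) \left(-3\right) - 92 = \left(- \frac{1}{3}\right) \left(-9\right) \left(-3\right) - 92 = 3 \left(-3\right) - 92 = -9 - 92 = -101$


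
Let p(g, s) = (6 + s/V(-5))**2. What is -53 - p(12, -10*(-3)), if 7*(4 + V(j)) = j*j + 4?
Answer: -46709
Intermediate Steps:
V(j) = -24/7 + j**2/7 (V(j) = -4 + (j*j + 4)/7 = -4 + (j**2 + 4)/7 = -4 + (4 + j**2)/7 = -4 + (4/7 + j**2/7) = -24/7 + j**2/7)
p(g, s) = (6 + 7*s)**2 (p(g, s) = (6 + s/(-24/7 + (1/7)*(-5)**2))**2 = (6 + s/(-24/7 + (1/7)*25))**2 = (6 + s/(-24/7 + 25/7))**2 = (6 + s/(1/7))**2 = (6 + s*7)**2 = (6 + 7*s)**2)
-53 - p(12, -10*(-3)) = -53 - (6 + 7*(-10*(-3)))**2 = -53 - (6 + 7*30)**2 = -53 - (6 + 210)**2 = -53 - 1*216**2 = -53 - 1*46656 = -53 - 46656 = -46709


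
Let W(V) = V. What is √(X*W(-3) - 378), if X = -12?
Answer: 3*I*√38 ≈ 18.493*I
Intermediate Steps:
√(X*W(-3) - 378) = √(-12*(-3) - 378) = √(36 - 378) = √(-342) = 3*I*√38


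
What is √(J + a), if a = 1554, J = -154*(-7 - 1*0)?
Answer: 2*√658 ≈ 51.303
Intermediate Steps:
J = 1078 (J = -154*(-7 + 0) = -154*(-7) = 1078)
√(J + a) = √(1078 + 1554) = √2632 = 2*√658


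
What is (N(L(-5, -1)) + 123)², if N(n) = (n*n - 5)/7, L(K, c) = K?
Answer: 776161/49 ≈ 15840.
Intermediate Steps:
N(n) = -5/7 + n²/7 (N(n) = (n² - 5)*(⅐) = (-5 + n²)*(⅐) = -5/7 + n²/7)
(N(L(-5, -1)) + 123)² = ((-5/7 + (⅐)*(-5)²) + 123)² = ((-5/7 + (⅐)*25) + 123)² = ((-5/7 + 25/7) + 123)² = (20/7 + 123)² = (881/7)² = 776161/49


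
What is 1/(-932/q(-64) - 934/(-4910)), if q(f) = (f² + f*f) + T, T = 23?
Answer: 4033565/309669 ≈ 13.025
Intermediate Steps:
q(f) = 23 + 2*f² (q(f) = (f² + f*f) + 23 = (f² + f²) + 23 = 2*f² + 23 = 23 + 2*f²)
1/(-932/q(-64) - 934/(-4910)) = 1/(-932/(23 + 2*(-64)²) - 934/(-4910)) = 1/(-932/(23 + 2*4096) - 934*(-1/4910)) = 1/(-932/(23 + 8192) + 467/2455) = 1/(-932/8215 + 467/2455) = 1/(309669/4033565) = 4033565/309669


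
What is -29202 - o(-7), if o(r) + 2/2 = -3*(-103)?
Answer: -29510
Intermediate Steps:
o(r) = 308 (o(r) = -1 - 3*(-103) = -1 + 309 = 308)
-29202 - o(-7) = -29202 - 1*308 = -29202 - 308 = -29510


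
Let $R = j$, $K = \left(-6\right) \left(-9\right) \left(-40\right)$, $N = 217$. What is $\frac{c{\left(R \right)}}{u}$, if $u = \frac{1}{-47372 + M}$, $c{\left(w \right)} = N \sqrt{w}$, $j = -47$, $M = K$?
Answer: $- 10748444 i \sqrt{47} \approx - 7.3688 \cdot 10^{7} i$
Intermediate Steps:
$K = -2160$ ($K = 54 \left(-40\right) = -2160$)
$M = -2160$
$R = -47$
$c{\left(w \right)} = 217 \sqrt{w}$
$u = - \frac{1}{49532}$ ($u = \frac{1}{-47372 - 2160} = \frac{1}{-49532} = - \frac{1}{49532} \approx -2.0189 \cdot 10^{-5}$)
$\frac{c{\left(R \right)}}{u} = \frac{217 \sqrt{-47}}{- \frac{1}{49532}} = 217 i \sqrt{47} \left(-49532\right) = - 10748444 i \sqrt{47}$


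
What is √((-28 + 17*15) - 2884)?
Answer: I*√2657 ≈ 51.546*I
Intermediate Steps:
√((-28 + 17*15) - 2884) = √((-28 + 255) - 2884) = √(227 - 2884) = √(-2657) = I*√2657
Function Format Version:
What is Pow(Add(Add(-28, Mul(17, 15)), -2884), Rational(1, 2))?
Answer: Mul(I, Pow(2657, Rational(1, 2))) ≈ Mul(51.546, I)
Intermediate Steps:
Pow(Add(Add(-28, Mul(17, 15)), -2884), Rational(1, 2)) = Pow(Add(Add(-28, 255), -2884), Rational(1, 2)) = Pow(Add(227, -2884), Rational(1, 2)) = Pow(-2657, Rational(1, 2)) = Mul(I, Pow(2657, Rational(1, 2)))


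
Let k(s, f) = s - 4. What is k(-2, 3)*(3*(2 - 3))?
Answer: 18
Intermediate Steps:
k(s, f) = -4 + s
k(-2, 3)*(3*(2 - 3)) = (-4 - 2)*(3*(2 - 3)) = -18*(-1) = -6*(-3) = 18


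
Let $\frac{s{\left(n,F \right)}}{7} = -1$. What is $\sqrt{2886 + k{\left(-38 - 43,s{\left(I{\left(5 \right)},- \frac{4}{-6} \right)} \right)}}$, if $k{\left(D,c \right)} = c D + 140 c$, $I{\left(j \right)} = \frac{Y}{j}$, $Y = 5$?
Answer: $\sqrt{2473} \approx 49.729$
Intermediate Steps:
$I{\left(j \right)} = \frac{5}{j}$
$s{\left(n,F \right)} = -7$ ($s{\left(n,F \right)} = 7 \left(-1\right) = -7$)
$k{\left(D,c \right)} = 140 c + D c$ ($k{\left(D,c \right)} = D c + 140 c = 140 c + D c$)
$\sqrt{2886 + k{\left(-38 - 43,s{\left(I{\left(5 \right)},- \frac{4}{-6} \right)} \right)}} = \sqrt{2886 - 7 \left(140 - 81\right)} = \sqrt{2886 - 413} = \sqrt{2473}$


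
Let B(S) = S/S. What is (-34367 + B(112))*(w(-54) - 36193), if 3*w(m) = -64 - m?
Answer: 3731769574/3 ≈ 1.2439e+9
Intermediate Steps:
B(S) = 1
w(m) = -64/3 - m/3 (w(m) = (-64 - m)/3 = -64/3 - m/3)
(-34367 + B(112))*(w(-54) - 36193) = (-34367 + 1)*((-64/3 - 1/3*(-54)) - 36193) = -34366*((-64/3 + 18) - 36193) = -34366*(-10/3 - 36193) = -34366*(-108589/3) = 3731769574/3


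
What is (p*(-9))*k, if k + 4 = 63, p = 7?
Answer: -3717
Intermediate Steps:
k = 59 (k = -4 + 63 = 59)
(p*(-9))*k = (7*(-9))*59 = -63*59 = -3717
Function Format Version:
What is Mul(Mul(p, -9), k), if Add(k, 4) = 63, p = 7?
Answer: -3717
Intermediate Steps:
k = 59 (k = Add(-4, 63) = 59)
Mul(Mul(p, -9), k) = Mul(Mul(7, -9), 59) = Mul(-63, 59) = -3717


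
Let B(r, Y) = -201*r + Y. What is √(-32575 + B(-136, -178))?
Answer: I*√5417 ≈ 73.6*I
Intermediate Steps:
B(r, Y) = Y - 201*r
√(-32575 + B(-136, -178)) = √(-32575 + (-178 - 201*(-136))) = √(-32575 + (-178 + 27336)) = √(-32575 + 27158) = √(-5417) = I*√5417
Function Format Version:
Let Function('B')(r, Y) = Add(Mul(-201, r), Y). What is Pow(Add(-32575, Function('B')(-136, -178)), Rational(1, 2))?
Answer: Mul(I, Pow(5417, Rational(1, 2))) ≈ Mul(73.600, I)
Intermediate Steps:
Function('B')(r, Y) = Add(Y, Mul(-201, r))
Pow(Add(-32575, Function('B')(-136, -178)), Rational(1, 2)) = Pow(Add(-32575, Add(-178, Mul(-201, -136))), Rational(1, 2)) = Pow(Add(-32575, Add(-178, 27336)), Rational(1, 2)) = Pow(Add(-32575, 27158), Rational(1, 2)) = Pow(-5417, Rational(1, 2)) = Mul(I, Pow(5417, Rational(1, 2)))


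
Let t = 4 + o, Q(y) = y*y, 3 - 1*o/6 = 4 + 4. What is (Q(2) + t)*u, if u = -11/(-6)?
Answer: -121/3 ≈ -40.333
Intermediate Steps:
u = 11/6 (u = -11*(-⅙) = 11/6 ≈ 1.8333)
o = -30 (o = 18 - 6*(4 + 4) = 18 - 6*8 = 18 - 48 = -30)
Q(y) = y²
t = -26 (t = 4 - 30 = -26)
(Q(2) + t)*u = (2² - 26)*(11/6) = (4 - 26)*(11/6) = -22*11/6 = -121/3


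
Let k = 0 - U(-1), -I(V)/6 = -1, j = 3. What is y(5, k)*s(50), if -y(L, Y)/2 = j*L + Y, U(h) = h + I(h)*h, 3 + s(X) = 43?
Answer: -1760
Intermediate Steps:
I(V) = 6 (I(V) = -6*(-1) = 6)
s(X) = 40 (s(X) = -3 + 43 = 40)
U(h) = 7*h (U(h) = h + 6*h = 7*h)
k = 7 (k = 0 - 7*(-1) = 0 - 1*(-7) = 0 + 7 = 7)
y(L, Y) = -6*L - 2*Y (y(L, Y) = -2*(3*L + Y) = -2*(Y + 3*L) = -6*L - 2*Y)
y(5, k)*s(50) = (-6*5 - 2*7)*40 = (-30 - 14)*40 = -44*40 = -1760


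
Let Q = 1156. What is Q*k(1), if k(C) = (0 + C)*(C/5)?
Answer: 1156/5 ≈ 231.20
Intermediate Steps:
k(C) = C²/5 (k(C) = C*(C*(⅕)) = C*(C/5) = C²/5)
Q*k(1) = 1156*((⅕)*1²) = 1156*((⅕)*1) = 1156*(⅕) = 1156/5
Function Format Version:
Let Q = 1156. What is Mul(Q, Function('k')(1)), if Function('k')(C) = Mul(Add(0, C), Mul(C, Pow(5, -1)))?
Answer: Rational(1156, 5) ≈ 231.20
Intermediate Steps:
Function('k')(C) = Mul(Rational(1, 5), Pow(C, 2)) (Function('k')(C) = Mul(C, Mul(C, Rational(1, 5))) = Mul(C, Mul(Rational(1, 5), C)) = Mul(Rational(1, 5), Pow(C, 2)))
Mul(Q, Function('k')(1)) = Mul(1156, Mul(Rational(1, 5), Pow(1, 2))) = Mul(1156, Mul(Rational(1, 5), 1)) = Mul(1156, Rational(1, 5)) = Rational(1156, 5)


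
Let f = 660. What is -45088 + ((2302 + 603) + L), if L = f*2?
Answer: -40863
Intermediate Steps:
L = 1320 (L = 660*2 = 1320)
-45088 + ((2302 + 603) + L) = -45088 + ((2302 + 603) + 1320) = -45088 + (2905 + 1320) = -45088 + 4225 = -40863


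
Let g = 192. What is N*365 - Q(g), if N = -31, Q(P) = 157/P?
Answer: -2172637/192 ≈ -11316.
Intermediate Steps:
N*365 - Q(g) = -31*365 - 157/192 = -11315 - 157/192 = -2172637/192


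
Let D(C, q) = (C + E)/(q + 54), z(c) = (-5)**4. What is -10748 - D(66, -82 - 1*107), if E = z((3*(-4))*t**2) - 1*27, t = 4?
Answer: -1450316/135 ≈ -10743.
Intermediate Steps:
z(c) = 625
E = 598 (E = 625 - 1*27 = 625 - 27 = 598)
D(C, q) = (598 + C)/(54 + q) (D(C, q) = (C + 598)/(q + 54) = (598 + C)/(54 + q))
-10748 - D(66, -82 - 1*107) = -10748 - (598 + 66)/(54 + (-82 - 1*107)) = -10748 - 664/(54 + (-82 - 107)) = -10748 - 664/(54 - 189) = -10748 - 664/(-135) = -10748 - (-1)*664/135 = -10748 - 1*(-664/135) = -10748 + 664/135 = -1450316/135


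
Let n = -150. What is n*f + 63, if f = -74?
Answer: 11163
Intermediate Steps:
n*f + 63 = -150*(-74) + 63 = 11100 + 63 = 11163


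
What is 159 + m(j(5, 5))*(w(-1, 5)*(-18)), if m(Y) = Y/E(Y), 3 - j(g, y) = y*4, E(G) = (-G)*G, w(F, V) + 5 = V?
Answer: 159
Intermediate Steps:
w(F, V) = -5 + V
E(G) = -G²
j(g, y) = 3 - 4*y (j(g, y) = 3 - y*4 = 3 - 4*y)
m(Y) = -1/Y (m(Y) = Y/((-Y²)) = Y*(-1/Y²) = -1/Y)
159 + m(j(5, 5))*(w(-1, 5)*(-18)) = 159 + (-1/(3 - 4*5))*((-5 + 5)*(-18)) = 159 + (-1/(3 - 20))*(0*(-18)) = 159 - 1/(-17)*0 = 159 - 1*(-1/17)*0 = 159 + (1/17)*0 = 159 + 0 = 159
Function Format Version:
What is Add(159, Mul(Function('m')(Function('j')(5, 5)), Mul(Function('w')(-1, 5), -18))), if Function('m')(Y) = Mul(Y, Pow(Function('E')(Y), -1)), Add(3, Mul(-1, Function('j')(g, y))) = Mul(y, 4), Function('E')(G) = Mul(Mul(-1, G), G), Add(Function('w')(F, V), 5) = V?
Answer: 159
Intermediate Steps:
Function('w')(F, V) = Add(-5, V)
Function('E')(G) = Mul(-1, Pow(G, 2))
Function('j')(g, y) = Add(3, Mul(-4, y)) (Function('j')(g, y) = Add(3, Mul(-1, Mul(y, 4))) = Add(3, Mul(-1, Mul(4, y))) = Add(3, Mul(-4, y)))
Function('m')(Y) = Mul(-1, Pow(Y, -1)) (Function('m')(Y) = Mul(Y, Pow(Mul(-1, Pow(Y, 2)), -1)) = Mul(Y, Mul(-1, Pow(Y, -2))) = Mul(-1, Pow(Y, -1)))
Add(159, Mul(Function('m')(Function('j')(5, 5)), Mul(Function('w')(-1, 5), -18))) = Add(159, Mul(Mul(-1, Pow(Add(3, Mul(-4, 5)), -1)), Mul(Add(-5, 5), -18))) = Add(159, Mul(Mul(-1, Pow(Add(3, -20), -1)), Mul(0, -18))) = Add(159, Mul(Mul(-1, Pow(-17, -1)), 0)) = Add(159, Mul(Mul(-1, Rational(-1, 17)), 0)) = Add(159, Mul(Rational(1, 17), 0)) = Add(159, 0) = 159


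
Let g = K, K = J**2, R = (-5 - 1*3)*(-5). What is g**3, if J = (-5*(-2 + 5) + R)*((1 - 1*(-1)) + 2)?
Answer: 1000000000000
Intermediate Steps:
R = 40 (R = (-5 - 3)*(-5) = -8*(-5) = 40)
J = 100 (J = (-5*(-2 + 5) + 40)*((1 - 1*(-1)) + 2) = (-5*3 + 40)*((1 + 1) + 2) = (-15 + 40)*(2 + 2) = 25*4 = 100)
K = 10000 (K = 100**2 = 10000)
g = 10000
g**3 = 10000**3 = 1000000000000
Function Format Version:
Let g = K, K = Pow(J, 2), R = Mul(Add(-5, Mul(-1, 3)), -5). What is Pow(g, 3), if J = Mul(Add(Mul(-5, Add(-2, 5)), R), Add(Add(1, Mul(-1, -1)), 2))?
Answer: 1000000000000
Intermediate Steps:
R = 40 (R = Mul(Add(-5, -3), -5) = Mul(-8, -5) = 40)
J = 100 (J = Mul(Add(Mul(-5, Add(-2, 5)), 40), Add(Add(1, Mul(-1, -1)), 2)) = Mul(Add(Mul(-5, 3), 40), Add(Add(1, 1), 2)) = Mul(Add(-15, 40), Add(2, 2)) = Mul(25, 4) = 100)
K = 10000 (K = Pow(100, 2) = 10000)
g = 10000
Pow(g, 3) = Pow(10000, 3) = 1000000000000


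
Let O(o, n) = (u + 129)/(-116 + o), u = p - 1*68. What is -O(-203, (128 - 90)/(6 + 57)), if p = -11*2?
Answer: 39/319 ≈ 0.12226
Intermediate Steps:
p = -22
u = -90 (u = -22 - 1*68 = -22 - 68 = -90)
O(o, n) = 39/(-116 + o) (O(o, n) = (-90 + 129)/(-116 + o) = 39/(-116 + o))
-O(-203, (128 - 90)/(6 + 57)) = -39/(-116 - 203) = -39/(-319) = -39*(-1)/319 = -1*(-39/319) = 39/319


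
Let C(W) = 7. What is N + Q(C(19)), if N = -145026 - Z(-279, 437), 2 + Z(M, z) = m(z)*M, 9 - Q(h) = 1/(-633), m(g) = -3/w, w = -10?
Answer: -917415119/6330 ≈ -1.4493e+5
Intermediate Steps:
m(g) = 3/10 (m(g) = -3/(-10) = -3*(-⅒) = 3/10)
Q(h) = 5698/633 (Q(h) = 9 - 1/(-633) = 9 - 1*(-1/633) = 9 + 1/633 = 5698/633)
Z(M, z) = -2 + 3*M/10
N = -1449403/10 (N = -145026 - (-2 + (3/10)*(-279)) = -145026 - (-2 - 837/10) = -145026 - 1*(-857/10) = -145026 + 857/10 = -1449403/10 ≈ -1.4494e+5)
N + Q(C(19)) = -1449403/10 + 5698/633 = -917415119/6330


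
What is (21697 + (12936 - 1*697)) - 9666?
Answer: 24270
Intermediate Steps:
(21697 + (12936 - 1*697)) - 9666 = (21697 + (12936 - 697)) - 9666 = (21697 + 12239) - 9666 = 33936 - 9666 = 24270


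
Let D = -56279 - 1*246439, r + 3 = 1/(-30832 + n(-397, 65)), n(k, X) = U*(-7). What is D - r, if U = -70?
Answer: -9184978529/30342 ≈ -3.0272e+5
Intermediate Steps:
n(k, X) = 490 (n(k, X) = -70*(-7) = 490)
r = -91027/30342 (r = -3 + 1/(-30832 + 490) = -3 + 1/(-30342) = -3 - 1/30342 = -91027/30342 ≈ -3.0000)
D = -302718 (D = -56279 - 246439 = -302718)
D - r = -302718 - 1*(-91027/30342) = -302718 + 91027/30342 = -9184978529/30342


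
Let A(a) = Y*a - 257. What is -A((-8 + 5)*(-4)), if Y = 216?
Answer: -2335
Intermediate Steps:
A(a) = -257 + 216*a (A(a) = 216*a - 257 = -257 + 216*a)
-A((-8 + 5)*(-4)) = -(-257 + 216*((-8 + 5)*(-4))) = -(-257 + 216*(-3*(-4))) = -(-257 + 216*12) = -(-257 + 2592) = -1*2335 = -2335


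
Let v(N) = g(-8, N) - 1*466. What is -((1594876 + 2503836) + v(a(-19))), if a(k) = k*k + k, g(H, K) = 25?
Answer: -4098271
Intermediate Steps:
a(k) = k + k**2 (a(k) = k**2 + k = k + k**2)
v(N) = -441 (v(N) = 25 - 1*466 = 25 - 466 = -441)
-((1594876 + 2503836) + v(a(-19))) = -((1594876 + 2503836) - 441) = -(4098712 - 441) = -1*4098271 = -4098271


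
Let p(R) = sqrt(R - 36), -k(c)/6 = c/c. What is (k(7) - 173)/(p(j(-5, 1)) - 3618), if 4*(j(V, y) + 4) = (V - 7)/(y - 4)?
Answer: 215874/4363321 + 179*I*sqrt(39)/13089963 ≈ 0.049475 + 8.5398e-5*I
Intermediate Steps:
k(c) = -6 (k(c) = -6*c/c = -6*1 = -6)
j(V, y) = -4 + (-7 + V)/(4*(-4 + y)) (j(V, y) = -4 + ((V - 7)/(y - 4))/4 = -4 + ((-7 + V)/(-4 + y))/4 = -4 + (-7 + V)/(4*(-4 + y)))
p(R) = sqrt(-36 + R)
(k(7) - 173)/(p(j(-5, 1)) - 3618) = (-6 - 173)/(sqrt(-36 + (57 - 5 - 16*1)/(4*(-4 + 1))) - 3618) = -179/(sqrt(-36 + (1/4)*(57 - 5 - 16)/(-3)) - 3618) = -179/(sqrt(-36 + (1/4)*(-1/3)*36) - 3618) = -179/(sqrt(-36 - 3) - 3618) = -179/(sqrt(-39) - 3618) = -179/(I*sqrt(39) - 3618) = -179/(-3618 + I*sqrt(39))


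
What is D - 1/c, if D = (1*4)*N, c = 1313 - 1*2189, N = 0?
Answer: 1/876 ≈ 0.0011416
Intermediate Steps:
c = -876 (c = 1313 - 2189 = -876)
D = 0 (D = (1*4)*0 = 4*0 = 0)
D - 1/c = 0 - 1/(-876) = 0 - 1*(-1/876) = 0 + 1/876 = 1/876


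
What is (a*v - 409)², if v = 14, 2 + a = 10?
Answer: 88209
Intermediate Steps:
a = 8 (a = -2 + 10 = 8)
(a*v - 409)² = (8*14 - 409)² = (112 - 409)² = (-297)² = 88209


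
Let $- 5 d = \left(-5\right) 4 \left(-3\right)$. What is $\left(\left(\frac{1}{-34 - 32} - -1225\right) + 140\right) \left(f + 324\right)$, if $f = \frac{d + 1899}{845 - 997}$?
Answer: $\frac{1422235043}{3344} \approx 4.2531 \cdot 10^{5}$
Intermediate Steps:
$d = -12$ ($d = - \frac{\left(-5\right) 4 \left(-3\right)}{5} = - \frac{\left(-20\right) \left(-3\right)}{5} = \left(- \frac{1}{5}\right) 60 = -12$)
$f = - \frac{1887}{152}$ ($f = \frac{-12 + 1899}{845 - 997} = \frac{1887}{-152} = 1887 \left(- \frac{1}{152}\right) = - \frac{1887}{152} \approx -12.414$)
$\left(\left(\frac{1}{-34 - 32} - -1225\right) + 140\right) \left(f + 324\right) = \left(\left(\frac{1}{-34 - 32} - -1225\right) + 140\right) \left(- \frac{1887}{152} + 324\right) = \left(\left(\frac{1}{-66} + 1225\right) + 140\right) \frac{47361}{152} = \left(\left(- \frac{1}{66} + 1225\right) + 140\right) \frac{47361}{152} = \left(\frac{80849}{66} + 140\right) \frac{47361}{152} = \frac{90089}{66} \cdot \frac{47361}{152} = \frac{1422235043}{3344}$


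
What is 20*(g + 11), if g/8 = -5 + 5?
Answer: 220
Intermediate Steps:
g = 0 (g = 8*(-5 + 5) = 8*0 = 0)
20*(g + 11) = 20*(0 + 11) = 20*11 = 220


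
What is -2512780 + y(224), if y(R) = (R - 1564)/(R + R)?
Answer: -281431695/112 ≈ -2.5128e+6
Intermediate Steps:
y(R) = (-1564 + R)/(2*R) (y(R) = (-1564 + R)/((2*R)) = (-1564 + R)*(1/(2*R)) = (-1564 + R)/(2*R))
-2512780 + y(224) = -2512780 + (½)*(-1564 + 224)/224 = -2512780 + (½)*(1/224)*(-1340) = -2512780 - 335/112 = -281431695/112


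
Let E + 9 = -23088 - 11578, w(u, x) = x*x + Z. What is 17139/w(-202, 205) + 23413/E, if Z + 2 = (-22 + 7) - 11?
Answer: -129660312/485415325 ≈ -0.26711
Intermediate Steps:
Z = -28 (Z = -2 + ((-22 + 7) - 11) = -2 + (-15 - 11) = -2 - 26 = -28)
w(u, x) = -28 + x² (w(u, x) = x*x - 28 = x² - 28 = -28 + x²)
E = -34675 (E = -9 + (-23088 - 11578) = -9 - 34666 = -34675)
17139/w(-202, 205) + 23413/E = 17139/(-28 + 205²) + 23413/(-34675) = 17139/(-28 + 42025) + 23413*(-1/34675) = 17139/41997 - 23413/34675 = 17139*(1/41997) - 23413/34675 = 5713/13999 - 23413/34675 = -129660312/485415325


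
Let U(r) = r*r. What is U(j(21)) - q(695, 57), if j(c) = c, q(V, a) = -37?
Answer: 478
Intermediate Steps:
U(r) = r²
U(j(21)) - q(695, 57) = 21² - 1*(-37) = 441 + 37 = 478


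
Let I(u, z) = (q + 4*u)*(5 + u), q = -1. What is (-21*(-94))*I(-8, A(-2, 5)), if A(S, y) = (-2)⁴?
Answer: 195426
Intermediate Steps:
A(S, y) = 16
I(u, z) = (-1 + 4*u)*(5 + u)
(-21*(-94))*I(-8, A(-2, 5)) = (-21*(-94))*(-5 + 4*(-8)² + 19*(-8)) = 1974*(-5 + 4*64 - 152) = 1974*(-5 + 256 - 152) = 1974*99 = 195426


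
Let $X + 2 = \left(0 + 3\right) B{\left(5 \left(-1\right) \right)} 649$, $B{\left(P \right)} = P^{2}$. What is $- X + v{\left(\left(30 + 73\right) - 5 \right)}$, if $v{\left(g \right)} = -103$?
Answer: $-48776$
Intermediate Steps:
$X = 48673$ ($X = -2 + \left(0 + 3\right) \left(5 \left(-1\right)\right)^{2} \cdot 649 = -2 + 3 \left(-5\right)^{2} \cdot 649 = -2 + 3 \cdot 25 \cdot 649 = -2 + 75 \cdot 649 = -2 + 48675 = 48673$)
$- X + v{\left(\left(30 + 73\right) - 5 \right)} = \left(-1\right) 48673 - 103 = -48673 - 103 = -48776$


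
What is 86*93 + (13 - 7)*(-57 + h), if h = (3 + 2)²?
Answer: 7806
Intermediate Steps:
h = 25 (h = 5² = 25)
86*93 + (13 - 7)*(-57 + h) = 86*93 + (13 - 7)*(-57 + 25) = 7998 + 6*(-32) = 7998 - 192 = 7806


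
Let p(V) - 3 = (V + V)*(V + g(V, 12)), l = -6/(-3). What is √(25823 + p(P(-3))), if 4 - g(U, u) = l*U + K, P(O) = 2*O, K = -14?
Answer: 113*√2 ≈ 159.81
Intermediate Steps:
l = 2 (l = -6*(-⅓) = 2)
g(U, u) = 18 - 2*U (g(U, u) = 4 - (2*U - 14) = 4 - (-14 + 2*U) = 4 + (14 - 2*U) = 18 - 2*U)
p(V) = 3 + 2*V*(18 - V) (p(V) = 3 + (V + V)*(V + (18 - 2*V)) = 3 + (2*V)*(18 - V) = 3 + 2*V*(18 - V))
√(25823 + p(P(-3))) = √(25823 + (3 - 2*(2*(-3))² + 36*(2*(-3)))) = √(25823 + (3 - 2*(-6)² + 36*(-6))) = √(25823 + (3 - 2*36 - 216)) = √(25823 + (3 - 72 - 216)) = √(25823 - 285) = √25538 = 113*√2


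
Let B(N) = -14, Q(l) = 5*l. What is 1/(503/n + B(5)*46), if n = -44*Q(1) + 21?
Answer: -199/128659 ≈ -0.0015467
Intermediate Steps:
n = -199 (n = -220 + 21 = -199)
1/(503/n + B(5)*46) = 1/(503/(-199) - 14*46) = 1/(503*(-1/199) - 644) = 1/(-503/199 - 644) = 1/(-128659/199) = -199/128659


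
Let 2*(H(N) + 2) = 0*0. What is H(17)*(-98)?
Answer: 196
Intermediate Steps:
H(N) = -2 (H(N) = -2 + (0*0)/2 = -2 + (1/2)*0 = -2 + 0 = -2)
H(17)*(-98) = -2*(-98) = 196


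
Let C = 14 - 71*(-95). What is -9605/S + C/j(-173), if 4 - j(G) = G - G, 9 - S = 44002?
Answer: 297387107/175972 ≈ 1690.0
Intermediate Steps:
S = -43993 (S = 9 - 1*44002 = 9 - 44002 = -43993)
j(G) = 4 (j(G) = 4 - (G - G) = 4 - 1*0 = 4 + 0 = 4)
C = 6759 (C = 14 + 6745 = 6759)
-9605/S + C/j(-173) = -9605/(-43993) + 6759/4 = -9605*(-1/43993) + 6759*(1/4) = 9605/43993 + 6759/4 = 297387107/175972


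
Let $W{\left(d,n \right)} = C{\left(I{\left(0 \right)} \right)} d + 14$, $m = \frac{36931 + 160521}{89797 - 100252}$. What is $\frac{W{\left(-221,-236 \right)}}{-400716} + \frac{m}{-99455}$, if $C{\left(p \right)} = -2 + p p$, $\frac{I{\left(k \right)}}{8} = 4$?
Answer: $\frac{19576360826486}{34722109020825} \approx 0.5638$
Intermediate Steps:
$I{\left(k \right)} = 32$ ($I{\left(k \right)} = 8 \cdot 4 = 32$)
$C{\left(p \right)} = -2 + p^{2}$
$m = - \frac{197452}{10455}$ ($m = \frac{197452}{-10455} = 197452 \left(- \frac{1}{10455}\right) = - \frac{197452}{10455} \approx -18.886$)
$W{\left(d,n \right)} = 14 + 1022 d$ ($W{\left(d,n \right)} = \left(-2 + 32^{2}\right) d + 14 = \left(-2 + 1024\right) d + 14 = 1022 d + 14 = 14 + 1022 d$)
$\frac{W{\left(-221,-236 \right)}}{-400716} + \frac{m}{-99455} = \frac{14 + 1022 \left(-221\right)}{-400716} - \frac{197452}{10455 \left(-99455\right)} = \left(14 - 225862\right) \left(- \frac{1}{400716}\right) - - \frac{197452}{1039802025} = \left(-225848\right) \left(- \frac{1}{400716}\right) + \frac{197452}{1039802025} = \frac{56462}{100179} + \frac{197452}{1039802025} = \frac{19576360826486}{34722109020825}$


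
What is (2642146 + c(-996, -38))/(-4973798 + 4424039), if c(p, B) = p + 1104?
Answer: -2642254/549759 ≈ -4.8062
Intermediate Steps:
c(p, B) = 1104 + p
(2642146 + c(-996, -38))/(-4973798 + 4424039) = (2642146 + (1104 - 996))/(-4973798 + 4424039) = (2642146 + 108)/(-549759) = 2642254*(-1/549759) = -2642254/549759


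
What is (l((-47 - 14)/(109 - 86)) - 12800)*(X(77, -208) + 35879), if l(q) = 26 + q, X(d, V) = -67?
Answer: -10523821756/23 ≈ -4.5756e+8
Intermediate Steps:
(l((-47 - 14)/(109 - 86)) - 12800)*(X(77, -208) + 35879) = ((26 + (-47 - 14)/(109 - 86)) - 12800)*(-67 + 35879) = ((26 - 61/23) - 12800)*35812 = (537/23 - 12800)*35812 = -293863/23*35812 = -10523821756/23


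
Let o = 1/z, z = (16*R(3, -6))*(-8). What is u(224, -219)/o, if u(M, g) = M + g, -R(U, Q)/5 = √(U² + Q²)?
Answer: 9600*√5 ≈ 21466.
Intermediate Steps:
R(U, Q) = -5*√(Q² + U²) (R(U, Q) = -5*√(U² + Q²) = -5*√(Q² + U²))
z = 1920*√5 (z = (16*(-5*√((-6)² + 3²)))*(-8) = (16*(-5*√(36 + 9)))*(-8) = (16*(-15*√5))*(-8) = -240*√5*(-8) = 1920*√5 ≈ 4293.3)
o = √5/9600 (o = 1/(1920*√5) = √5/9600 ≈ 0.00023292)
u(224, -219)/o = (224 - 219)/((√5/9600)) = 5*(1920*√5) = 9600*√5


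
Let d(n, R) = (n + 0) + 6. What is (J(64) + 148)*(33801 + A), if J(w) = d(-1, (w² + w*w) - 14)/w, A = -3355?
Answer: 144268371/32 ≈ 4.5084e+6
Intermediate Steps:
d(n, R) = 6 + n (d(n, R) = n + 6 = 6 + n)
J(w) = 5/w (J(w) = (6 - 1)/w = 5/w)
(J(64) + 148)*(33801 + A) = (5/64 + 148)*(33801 - 3355) = (5*(1/64) + 148)*30446 = (5/64 + 148)*30446 = (9477/64)*30446 = 144268371/32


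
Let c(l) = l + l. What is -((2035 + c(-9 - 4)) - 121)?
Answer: -1888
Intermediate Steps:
c(l) = 2*l
-((2035 + c(-9 - 4)) - 121) = -((2035 + 2*(-9 - 4)) - 121) = -((2035 + 2*(-13)) - 121) = -((2035 - 26) - 121) = -(2009 - 121) = -1*1888 = -1888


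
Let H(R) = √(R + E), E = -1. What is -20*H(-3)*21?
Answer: -840*I ≈ -840.0*I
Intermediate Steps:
H(R) = √(-1 + R) (H(R) = √(R - 1) = √(-1 + R))
-20*H(-3)*21 = -20*√(-1 - 3)*21 = -40*I*21 = -840*I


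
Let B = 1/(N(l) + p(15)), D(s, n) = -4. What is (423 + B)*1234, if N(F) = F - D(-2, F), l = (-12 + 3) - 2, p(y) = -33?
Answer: 10439023/20 ≈ 5.2195e+5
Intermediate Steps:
l = -11 (l = -9 - 2 = -11)
N(F) = 4 + F (N(F) = F - 1*(-4) = F + 4 = 4 + F)
B = -1/40 (B = 1/((4 - 11) - 33) = 1/(-7 - 33) = 1/(-40) = -1/40 ≈ -0.025000)
(423 + B)*1234 = (423 - 1/40)*1234 = (16919/40)*1234 = 10439023/20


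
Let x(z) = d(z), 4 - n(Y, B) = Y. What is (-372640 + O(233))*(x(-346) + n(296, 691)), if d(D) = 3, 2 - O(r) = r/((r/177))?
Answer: 107743535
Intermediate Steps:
O(r) = -175 (O(r) = 2 - r/(r/177) = 2 - r*177/r = 2 - 1*177 = 2 - 177 = -175)
n(Y, B) = 4 - Y
x(z) = 3
(-372640 + O(233))*(x(-346) + n(296, 691)) = (-372640 - 175)*(3 + (4 - 1*296)) = -372815*(3 + (4 - 296)) = -372815*(3 - 292) = -372815*(-289) = 107743535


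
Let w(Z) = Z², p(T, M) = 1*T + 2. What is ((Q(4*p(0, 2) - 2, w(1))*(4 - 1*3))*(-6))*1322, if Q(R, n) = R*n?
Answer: -47592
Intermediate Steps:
p(T, M) = 2 + T (p(T, M) = T + 2 = 2 + T)
((Q(4*p(0, 2) - 2, w(1))*(4 - 1*3))*(-6))*1322 = ((((4*(2 + 0) - 2)*1²)*(4 - 1*3))*(-6))*1322 = ((((4*2 - 2)*1)*(4 - 3))*(-6))*1322 = ((((8 - 2)*1)*1)*(-6))*1322 = (((6*1)*1)*(-6))*1322 = ((6*1)*(-6))*1322 = (6*(-6))*1322 = -36*1322 = -47592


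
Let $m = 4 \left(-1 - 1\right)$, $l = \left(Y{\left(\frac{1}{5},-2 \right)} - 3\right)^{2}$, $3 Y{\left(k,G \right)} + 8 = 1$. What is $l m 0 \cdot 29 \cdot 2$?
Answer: $0$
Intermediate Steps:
$Y{\left(k,G \right)} = - \frac{7}{3}$ ($Y{\left(k,G \right)} = - \frac{8}{3} + \frac{1}{3} \cdot 1 = - \frac{8}{3} + \frac{1}{3} = - \frac{7}{3}$)
$l = \frac{256}{9}$ ($l = \left(- \frac{7}{3} - 3\right)^{2} = \left(- \frac{16}{3}\right)^{2} = \frac{256}{9} \approx 28.444$)
$m = -8$ ($m = 4 \left(-2\right) = -8$)
$l m 0 \cdot 29 \cdot 2 = \frac{256}{9} \left(-8\right) 0 \cdot 29 \cdot 2 = \left(- \frac{2048}{9}\right) 0 \cdot 29 \cdot 2 = 0 \cdot 29 \cdot 2 = 0 \cdot 2 = 0$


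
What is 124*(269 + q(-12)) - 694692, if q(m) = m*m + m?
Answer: -644968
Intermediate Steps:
q(m) = m + m**2 (q(m) = m**2 + m = m + m**2)
124*(269 + q(-12)) - 694692 = 124*(269 - 12*(1 - 12)) - 694692 = 124*(269 - 12*(-11)) - 694692 = 124*(269 + 132) - 694692 = 124*401 - 694692 = 49724 - 694692 = -644968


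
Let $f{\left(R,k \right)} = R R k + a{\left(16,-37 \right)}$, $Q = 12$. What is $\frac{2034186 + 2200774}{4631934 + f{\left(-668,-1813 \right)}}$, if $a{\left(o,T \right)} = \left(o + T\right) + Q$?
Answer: $- \frac{4234960}{804372187} \approx -0.0052649$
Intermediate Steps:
$a{\left(o,T \right)} = 12 + T + o$ ($a{\left(o,T \right)} = \left(o + T\right) + 12 = \left(T + o\right) + 12 = 12 + T + o$)
$f{\left(R,k \right)} = -9 + k R^{2}$ ($f{\left(R,k \right)} = R R k + \left(12 - 37 + 16\right) = R^{2} k - 9 = k R^{2} - 9 = -9 + k R^{2}$)
$\frac{2034186 + 2200774}{4631934 + f{\left(-668,-1813 \right)}} = \frac{2034186 + 2200774}{4631934 - \left(9 + 1813 \left(-668\right)^{2}\right)} = \frac{4234960}{4631934 - 809004121} = \frac{4234960}{-804372187} = 4234960 \left(- \frac{1}{804372187}\right) = - \frac{4234960}{804372187}$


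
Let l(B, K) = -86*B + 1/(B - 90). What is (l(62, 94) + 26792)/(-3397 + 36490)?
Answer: 200293/308868 ≈ 0.64847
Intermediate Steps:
l(B, K) = 1/(-90 + B) - 86*B (l(B, K) = -86*B + 1/(-90 + B) = 1/(-90 + B) - 86*B)
(l(62, 94) + 26792)/(-3397 + 36490) = ((1 - 86*62² + 7740*62)/(-90 + 62) + 26792)/(-3397 + 36490) = ((1 - 86*3844 + 479880)/(-28) + 26792)/33093 = (-(1 - 330584 + 479880)/28 + 26792)*(1/33093) = (-1/28*149297 + 26792)*(1/33093) = (-149297/28 + 26792)*(1/33093) = (600879/28)*(1/33093) = 200293/308868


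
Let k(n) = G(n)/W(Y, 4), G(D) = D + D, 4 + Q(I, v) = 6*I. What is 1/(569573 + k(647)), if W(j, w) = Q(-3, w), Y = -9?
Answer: 11/6264656 ≈ 1.7559e-6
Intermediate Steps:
Q(I, v) = -4 + 6*I
W(j, w) = -22 (W(j, w) = -4 + 6*(-3) = -4 - 18 = -22)
G(D) = 2*D
k(n) = -n/11 (k(n) = (2*n)/(-22) = (2*n)*(-1/22) = -n/11)
1/(569573 + k(647)) = 1/(569573 - 1/11*647) = 1/(569573 - 647/11) = 1/(6264656/11) = 11/6264656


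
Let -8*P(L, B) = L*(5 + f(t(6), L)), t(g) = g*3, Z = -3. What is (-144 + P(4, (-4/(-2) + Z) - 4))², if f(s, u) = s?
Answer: 96721/4 ≈ 24180.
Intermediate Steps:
t(g) = 3*g
P(L, B) = -23*L/8 (P(L, B) = -L*(5 + 3*6)/8 = -L*(5 + 18)/8 = -L*23/8 = -23*L/8)
(-144 + P(4, (-4/(-2) + Z) - 4))² = (-144 - 23/8*4)² = (-144 - 23/2)² = (-311/2)² = 96721/4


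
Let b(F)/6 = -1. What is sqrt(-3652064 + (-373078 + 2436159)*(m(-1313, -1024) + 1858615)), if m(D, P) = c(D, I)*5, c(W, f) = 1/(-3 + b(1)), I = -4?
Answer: sqrt(34510216451354)/3 ≈ 1.9582e+6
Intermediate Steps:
b(F) = -6 (b(F) = 6*(-1) = -6)
c(W, f) = -1/9 (c(W, f) = 1/(-3 - 6) = 1/(-9) = -1/9)
m(D, P) = -5/9 (m(D, P) = -1/9*5 = -5/9)
sqrt(-3652064 + (-373078 + 2436159)*(m(-1313, -1024) + 1858615)) = sqrt(-3652064 + (-373078 + 2436159)*(-5/9 + 1858615)) = sqrt(-3652064 + 2063081*(16727530/9)) = sqrt(-3652064 + 34510249319930/9) = sqrt(34510216451354/9) = sqrt(34510216451354)/3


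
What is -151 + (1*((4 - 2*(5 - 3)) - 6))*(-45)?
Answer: 119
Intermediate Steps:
-151 + (1*((4 - 2*(5 - 3)) - 6))*(-45) = -151 + (1*((4 - 2*2) - 6))*(-45) = -151 + (1*((4 - 4) - 6))*(-45) = -151 + (1*(0 - 6))*(-45) = -151 + (1*(-6))*(-45) = -151 - 6*(-45) = -151 + 270 = 119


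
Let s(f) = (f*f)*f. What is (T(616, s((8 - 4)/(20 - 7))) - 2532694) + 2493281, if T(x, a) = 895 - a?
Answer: -84624110/2197 ≈ -38518.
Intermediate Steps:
s(f) = f**3 (s(f) = f**2*f = f**3)
(T(616, s((8 - 4)/(20 - 7))) - 2532694) + 2493281 = ((895 - ((8 - 4)/(20 - 7))**3) - 2532694) + 2493281 = ((895 - (4/13)**3) - 2532694) + 2493281 = ((895 - 1*64/2197) - 2532694) + 2493281 = ((895 - 64/2197) - 2532694) + 2493281 = (1966251/2197 - 2532694) + 2493281 = -5562362467/2197 + 2493281 = -84624110/2197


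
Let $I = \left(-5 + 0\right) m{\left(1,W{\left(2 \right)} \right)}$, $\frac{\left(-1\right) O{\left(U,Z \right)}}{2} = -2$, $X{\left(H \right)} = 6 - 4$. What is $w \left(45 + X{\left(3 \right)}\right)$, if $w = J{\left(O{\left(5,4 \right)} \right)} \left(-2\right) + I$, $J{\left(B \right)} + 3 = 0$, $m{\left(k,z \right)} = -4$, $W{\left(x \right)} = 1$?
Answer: $1222$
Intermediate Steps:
$X{\left(H \right)} = 2$
$O{\left(U,Z \right)} = 4$ ($O{\left(U,Z \right)} = \left(-2\right) \left(-2\right) = 4$)
$J{\left(B \right)} = -3$ ($J{\left(B \right)} = -3 + 0 = -3$)
$I = 20$ ($I = \left(-5 + 0\right) \left(-4\right) = \left(-5\right) \left(-4\right) = 20$)
$w = 26$ ($w = \left(-3\right) \left(-2\right) + 20 = 6 + 20 = 26$)
$w \left(45 + X{\left(3 \right)}\right) = 26 \left(45 + 2\right) = 26 \cdot 47 = 1222$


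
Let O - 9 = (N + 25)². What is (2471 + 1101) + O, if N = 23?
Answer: 5885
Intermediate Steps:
O = 2313 (O = 9 + (23 + 25)² = 9 + 48² = 9 + 2304 = 2313)
(2471 + 1101) + O = (2471 + 1101) + 2313 = 3572 + 2313 = 5885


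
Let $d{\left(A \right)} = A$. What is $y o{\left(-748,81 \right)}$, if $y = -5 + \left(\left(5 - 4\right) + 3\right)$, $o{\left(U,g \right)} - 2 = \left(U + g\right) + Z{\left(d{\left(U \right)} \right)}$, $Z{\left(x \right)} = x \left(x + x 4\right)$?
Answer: $-2796855$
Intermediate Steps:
$Z{\left(x \right)} = 5 x^{2}$ ($Z{\left(x \right)} = x \left(x + 4 x\right) = x 5 x = 5 x^{2}$)
$o{\left(U,g \right)} = 2 + U + g + 5 U^{2}$ ($o{\left(U,g \right)} = 2 + \left(\left(U + g\right) + 5 U^{2}\right) = 2 + \left(U + g + 5 U^{2}\right) = 2 + U + g + 5 U^{2}$)
$y = -1$ ($y = -5 + \left(1 + 3\right) = -5 + 4 = -1$)
$y o{\left(-748,81 \right)} = - (2 - 748 + 81 + 5 \left(-748\right)^{2}) = - (2 - 748 + 81 + 5 \cdot 559504) = - (2 - 748 + 81 + 2797520) = \left(-1\right) 2796855 = -2796855$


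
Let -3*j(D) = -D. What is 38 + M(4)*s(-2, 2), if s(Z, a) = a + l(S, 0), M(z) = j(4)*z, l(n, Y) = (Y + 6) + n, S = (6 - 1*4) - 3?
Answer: 226/3 ≈ 75.333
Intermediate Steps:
j(D) = D/3 (j(D) = -(-1)*D/3 = D/3)
S = -1 (S = (6 - 4) - 3 = 2 - 3 = -1)
l(n, Y) = 6 + Y + n (l(n, Y) = (6 + Y) + n = 6 + Y + n)
M(z) = 4*z/3 (M(z) = ((⅓)*4)*z = 4*z/3)
s(Z, a) = 5 + a (s(Z, a) = a + (6 + 0 - 1) = a + 5 = 5 + a)
38 + M(4)*s(-2, 2) = 38 + ((4/3)*4)*(5 + 2) = 38 + (16/3)*7 = 38 + 112/3 = 226/3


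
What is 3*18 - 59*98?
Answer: -5728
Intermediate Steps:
3*18 - 59*98 = 54 - 5782 = -5728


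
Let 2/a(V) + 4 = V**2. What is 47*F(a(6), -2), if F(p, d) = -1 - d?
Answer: 47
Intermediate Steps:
a(V) = 2/(-4 + V**2)
47*F(a(6), -2) = 47*(-1 - 1*(-2)) = 47*(-1 + 2) = 47*1 = 47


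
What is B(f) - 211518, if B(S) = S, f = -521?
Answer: -212039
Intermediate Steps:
B(f) - 211518 = -521 - 211518 = -212039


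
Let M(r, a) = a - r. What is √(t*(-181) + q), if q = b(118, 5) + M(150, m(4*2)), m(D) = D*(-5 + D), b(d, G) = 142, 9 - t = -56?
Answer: I*√11749 ≈ 108.39*I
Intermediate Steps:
t = 65 (t = 9 - 1*(-56) = 9 + 56 = 65)
q = 16 (q = 142 + ((4*2)*(-5 + 4*2) - 1*150) = 142 + (8*(-5 + 8) - 150) = 142 + (8*3 - 150) = 142 + (24 - 150) = 142 - 126 = 16)
√(t*(-181) + q) = √(65*(-181) + 16) = √(-11765 + 16) = √(-11749) = I*√11749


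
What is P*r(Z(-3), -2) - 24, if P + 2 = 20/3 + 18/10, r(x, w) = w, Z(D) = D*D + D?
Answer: -554/15 ≈ -36.933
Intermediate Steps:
Z(D) = D + D**2 (Z(D) = D**2 + D = D + D**2)
P = 97/15 (P = -2 + (20/3 + 18/10) = -2 + (20*(1/3) + 18*(1/10)) = -2 + (20/3 + 9/5) = -2 + 127/15 = 97/15 ≈ 6.4667)
P*r(Z(-3), -2) - 24 = (97/15)*(-2) - 24 = -194/15 - 24 = -554/15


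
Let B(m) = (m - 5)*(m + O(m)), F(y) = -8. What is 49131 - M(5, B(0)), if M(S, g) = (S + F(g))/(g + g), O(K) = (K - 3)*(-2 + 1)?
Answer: 491309/10 ≈ 49131.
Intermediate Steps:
O(K) = 3 - K (O(K) = (-3 + K)*(-1) = 3 - K)
B(m) = -15 + 3*m (B(m) = (m - 5)*(m + (3 - m)) = (-5 + m)*3 = -15 + 3*m)
M(S, g) = (-8 + S)/(2*g) (M(S, g) = (S - 8)/(g + g) = (-8 + S)/((2*g)) = (-8 + S)*(1/(2*g)) = (-8 + S)/(2*g))
49131 - M(5, B(0)) = 49131 - (-8 + 5)/(2*(-15 + 3*0)) = 49131 - (-3)/(2*(-15 + 0)) = 49131 - (-3)/(2*(-15)) = 49131 - (-1)*(-3)/(2*15) = 49131 - 1*⅒ = 49131 - ⅒ = 491309/10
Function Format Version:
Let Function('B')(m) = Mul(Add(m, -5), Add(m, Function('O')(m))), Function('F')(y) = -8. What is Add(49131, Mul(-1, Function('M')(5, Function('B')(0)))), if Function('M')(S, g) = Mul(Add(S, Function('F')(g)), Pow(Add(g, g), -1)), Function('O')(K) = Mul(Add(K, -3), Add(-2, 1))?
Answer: Rational(491309, 10) ≈ 49131.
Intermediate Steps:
Function('O')(K) = Add(3, Mul(-1, K)) (Function('O')(K) = Mul(Add(-3, K), -1) = Add(3, Mul(-1, K)))
Function('B')(m) = Add(-15, Mul(3, m)) (Function('B')(m) = Mul(Add(m, -5), Add(m, Add(3, Mul(-1, m)))) = Mul(Add(-5, m), 3) = Add(-15, Mul(3, m)))
Function('M')(S, g) = Mul(Rational(1, 2), Pow(g, -1), Add(-8, S)) (Function('M')(S, g) = Mul(Add(S, -8), Pow(Add(g, g), -1)) = Mul(Add(-8, S), Pow(Mul(2, g), -1)) = Mul(Add(-8, S), Mul(Rational(1, 2), Pow(g, -1))) = Mul(Rational(1, 2), Pow(g, -1), Add(-8, S)))
Add(49131, Mul(-1, Function('M')(5, Function('B')(0)))) = Add(49131, Mul(-1, Mul(Rational(1, 2), Pow(Add(-15, Mul(3, 0)), -1), Add(-8, 5)))) = Add(49131, Mul(-1, Mul(Rational(1, 2), Pow(Add(-15, 0), -1), -3))) = Add(49131, Mul(-1, Mul(Rational(1, 2), Pow(-15, -1), -3))) = Add(49131, Mul(-1, Mul(Rational(1, 2), Rational(-1, 15), -3))) = Add(49131, Mul(-1, Rational(1, 10))) = Add(49131, Rational(-1, 10)) = Rational(491309, 10)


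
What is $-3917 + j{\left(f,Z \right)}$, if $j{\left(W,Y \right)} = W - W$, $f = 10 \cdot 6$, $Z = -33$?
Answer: $-3917$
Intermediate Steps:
$f = 60$
$j{\left(W,Y \right)} = 0$
$-3917 + j{\left(f,Z \right)} = -3917 + 0 = -3917$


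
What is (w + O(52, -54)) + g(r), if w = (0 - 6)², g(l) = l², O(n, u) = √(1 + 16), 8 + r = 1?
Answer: 85 + √17 ≈ 89.123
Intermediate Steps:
r = -7 (r = -8 + 1 = -7)
O(n, u) = √17
w = 36 (w = (-6)² = 36)
(w + O(52, -54)) + g(r) = (36 + √17) + (-7)² = (36 + √17) + 49 = 85 + √17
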